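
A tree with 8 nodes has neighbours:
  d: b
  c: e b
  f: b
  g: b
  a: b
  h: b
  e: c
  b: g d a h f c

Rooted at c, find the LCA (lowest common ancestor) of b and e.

Ancestors of b (toward the root): b, c.
Ancestors of e: e, c.
The deepest node appearing in both lists is c.

c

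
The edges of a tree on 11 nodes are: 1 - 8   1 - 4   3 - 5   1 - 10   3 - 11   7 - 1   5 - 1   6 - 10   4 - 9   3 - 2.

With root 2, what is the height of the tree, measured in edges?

5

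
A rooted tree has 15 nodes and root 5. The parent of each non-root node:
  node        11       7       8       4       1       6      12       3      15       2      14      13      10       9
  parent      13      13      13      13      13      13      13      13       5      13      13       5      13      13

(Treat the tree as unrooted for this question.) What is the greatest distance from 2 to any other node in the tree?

The node farthest from 2 is 15, via 2–13–5–15 — 3 edges.

3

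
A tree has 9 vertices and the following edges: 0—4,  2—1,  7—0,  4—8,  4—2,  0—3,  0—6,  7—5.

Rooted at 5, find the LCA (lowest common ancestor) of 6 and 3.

Ancestors of 6 (toward the root): 6, 0, 7, 5.
Ancestors of 3: 3, 0, 7, 5.
The deepest node appearing in both lists is 0.

0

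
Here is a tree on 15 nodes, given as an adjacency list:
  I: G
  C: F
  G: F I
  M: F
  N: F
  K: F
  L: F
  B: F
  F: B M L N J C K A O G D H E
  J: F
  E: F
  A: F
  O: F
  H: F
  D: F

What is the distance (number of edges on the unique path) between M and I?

3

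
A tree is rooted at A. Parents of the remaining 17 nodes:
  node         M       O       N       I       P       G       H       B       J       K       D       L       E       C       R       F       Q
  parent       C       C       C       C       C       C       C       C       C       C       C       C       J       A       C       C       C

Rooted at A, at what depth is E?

3

Path from A to E: A → C → J → E, which has 3 edges.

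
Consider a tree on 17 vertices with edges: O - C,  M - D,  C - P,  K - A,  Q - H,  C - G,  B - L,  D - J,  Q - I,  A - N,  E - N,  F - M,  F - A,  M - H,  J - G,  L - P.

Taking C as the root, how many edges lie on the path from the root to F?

Climbing from F to the root: F → M → D → J → G → C. That's 5 steps.

5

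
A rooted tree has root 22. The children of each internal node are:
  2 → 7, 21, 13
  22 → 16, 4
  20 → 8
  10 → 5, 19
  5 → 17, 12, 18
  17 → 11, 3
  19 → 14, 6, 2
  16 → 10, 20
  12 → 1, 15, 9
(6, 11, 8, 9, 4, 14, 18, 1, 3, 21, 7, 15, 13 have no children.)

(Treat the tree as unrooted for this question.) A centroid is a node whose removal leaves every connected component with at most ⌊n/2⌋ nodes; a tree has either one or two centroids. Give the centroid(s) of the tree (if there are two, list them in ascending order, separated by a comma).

10

If 10 is removed the pieces have sizes 9, 7, 5, all ≤ ⌊22/2⌋ = 11.
No neighbour of 10 does as well, so 10 is the unique centroid.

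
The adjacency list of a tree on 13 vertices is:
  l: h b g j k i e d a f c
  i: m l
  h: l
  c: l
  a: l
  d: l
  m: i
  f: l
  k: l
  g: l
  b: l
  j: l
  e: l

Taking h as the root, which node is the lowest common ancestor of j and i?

l

Path j→root: j l h; path i→root: i l h.
First common node: l.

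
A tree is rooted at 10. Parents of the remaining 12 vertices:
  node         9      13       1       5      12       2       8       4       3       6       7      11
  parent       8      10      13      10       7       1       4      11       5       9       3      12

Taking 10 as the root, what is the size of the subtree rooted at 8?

3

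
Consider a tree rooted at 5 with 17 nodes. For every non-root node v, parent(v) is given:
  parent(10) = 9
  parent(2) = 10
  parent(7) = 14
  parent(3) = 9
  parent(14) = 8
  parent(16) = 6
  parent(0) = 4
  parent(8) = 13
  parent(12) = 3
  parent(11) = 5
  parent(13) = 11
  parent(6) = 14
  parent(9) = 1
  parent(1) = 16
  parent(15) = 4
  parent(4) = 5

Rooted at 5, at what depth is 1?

7

Path from 5 to 1: 5 → 11 → 13 → 8 → 14 → 6 → 16 → 1, which has 7 edges.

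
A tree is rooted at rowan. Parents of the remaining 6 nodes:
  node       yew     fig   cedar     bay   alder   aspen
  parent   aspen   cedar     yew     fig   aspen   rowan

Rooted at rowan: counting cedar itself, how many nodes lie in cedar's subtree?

3

Descendants of cedar (including itself): cedar, fig, bay. That's 3.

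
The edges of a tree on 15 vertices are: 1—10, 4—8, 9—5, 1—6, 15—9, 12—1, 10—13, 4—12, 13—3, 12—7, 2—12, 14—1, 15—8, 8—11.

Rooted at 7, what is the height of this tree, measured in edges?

The longest root-to-leaf path is 7-12-4-8-15-9-5 (6 edges).

6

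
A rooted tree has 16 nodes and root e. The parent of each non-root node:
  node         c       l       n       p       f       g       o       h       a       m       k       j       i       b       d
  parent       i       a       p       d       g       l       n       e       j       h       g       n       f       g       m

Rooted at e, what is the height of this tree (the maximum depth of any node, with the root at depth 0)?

c sits deepest: e – h – m – d – p – n – j – a – l – g – f – i – c — 12 edges from the root.

12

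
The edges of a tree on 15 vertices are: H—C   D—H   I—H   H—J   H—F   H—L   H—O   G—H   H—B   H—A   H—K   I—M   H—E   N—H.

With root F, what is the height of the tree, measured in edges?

3

A deepest node is M, reached by F – H – I – M.
That path has 3 edges, so the height is 3.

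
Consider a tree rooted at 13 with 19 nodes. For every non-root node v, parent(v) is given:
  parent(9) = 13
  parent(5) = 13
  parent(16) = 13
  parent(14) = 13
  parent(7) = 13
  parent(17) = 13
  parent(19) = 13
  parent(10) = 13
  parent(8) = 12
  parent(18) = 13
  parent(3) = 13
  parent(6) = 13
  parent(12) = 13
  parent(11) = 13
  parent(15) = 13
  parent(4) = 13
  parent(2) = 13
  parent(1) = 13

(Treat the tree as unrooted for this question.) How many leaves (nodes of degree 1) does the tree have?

Degree-1 nodes: 1, 2, 3, 4, 5, 6, 7, 8, 9, 10, 11, 14, 15, 16, 17, 18, 19 — 17 of them.

17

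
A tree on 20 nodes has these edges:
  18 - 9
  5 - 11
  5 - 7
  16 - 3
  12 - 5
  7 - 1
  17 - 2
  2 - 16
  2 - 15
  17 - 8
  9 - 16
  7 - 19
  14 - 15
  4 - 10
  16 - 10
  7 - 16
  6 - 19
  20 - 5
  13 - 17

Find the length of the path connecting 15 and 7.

3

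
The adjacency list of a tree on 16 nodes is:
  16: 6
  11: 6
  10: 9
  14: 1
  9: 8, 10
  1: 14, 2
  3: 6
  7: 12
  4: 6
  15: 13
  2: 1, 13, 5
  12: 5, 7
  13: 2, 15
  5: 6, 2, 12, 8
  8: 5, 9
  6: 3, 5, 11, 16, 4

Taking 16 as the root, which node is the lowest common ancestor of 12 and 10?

5

Path 12→root: 12 5 6 16; path 10→root: 10 9 8 5 6 16.
First common node: 5.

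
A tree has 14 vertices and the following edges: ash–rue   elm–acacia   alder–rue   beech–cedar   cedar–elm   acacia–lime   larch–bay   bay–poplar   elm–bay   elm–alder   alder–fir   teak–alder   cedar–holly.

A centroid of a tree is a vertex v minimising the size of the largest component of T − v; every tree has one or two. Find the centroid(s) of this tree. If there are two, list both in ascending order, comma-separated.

elm

Delete elm: the remaining components have sizes 5, 3, 3, 2. Max 5 ≤ 7, so elm is a centroid.
Every other node leaves some component of size > 7, so the centroid is unique.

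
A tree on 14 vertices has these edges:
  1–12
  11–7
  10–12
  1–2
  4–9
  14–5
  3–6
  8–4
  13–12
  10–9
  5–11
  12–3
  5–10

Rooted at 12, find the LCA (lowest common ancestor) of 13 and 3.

Path 13→root: 13 12; path 3→root: 3 12.
First common node: 12.

12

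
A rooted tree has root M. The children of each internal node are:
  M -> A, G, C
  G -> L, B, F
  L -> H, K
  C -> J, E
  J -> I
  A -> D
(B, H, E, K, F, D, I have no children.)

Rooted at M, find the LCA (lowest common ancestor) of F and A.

M

F's ancestor chain is F, G, M and A's is A, M; they first meet at M.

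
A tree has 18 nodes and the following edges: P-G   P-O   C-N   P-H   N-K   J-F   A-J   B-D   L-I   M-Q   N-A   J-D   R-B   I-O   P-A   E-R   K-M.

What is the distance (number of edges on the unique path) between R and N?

5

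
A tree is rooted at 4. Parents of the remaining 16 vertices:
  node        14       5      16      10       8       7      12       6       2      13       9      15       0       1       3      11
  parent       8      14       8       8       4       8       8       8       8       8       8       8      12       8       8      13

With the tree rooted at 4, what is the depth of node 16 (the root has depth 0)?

2

Path from 4 to 16: 4 → 8 → 16, which has 2 edges.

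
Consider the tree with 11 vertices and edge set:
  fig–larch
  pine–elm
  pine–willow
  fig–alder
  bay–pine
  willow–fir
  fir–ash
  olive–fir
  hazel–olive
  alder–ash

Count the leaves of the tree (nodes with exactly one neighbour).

4

Degree-1 nodes: bay, elm, hazel, larch — 4 of them.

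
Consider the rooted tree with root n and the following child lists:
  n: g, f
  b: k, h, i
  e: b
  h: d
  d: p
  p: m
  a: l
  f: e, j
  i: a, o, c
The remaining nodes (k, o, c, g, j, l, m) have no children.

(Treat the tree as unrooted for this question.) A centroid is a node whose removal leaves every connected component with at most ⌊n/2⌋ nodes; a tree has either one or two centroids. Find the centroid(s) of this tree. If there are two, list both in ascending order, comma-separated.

Delete b: the remaining components have sizes 5, 5, 4, 1. Max 5 ≤ 8, so b is a centroid.
Every other node leaves some component of size > 8, so the centroid is unique.

b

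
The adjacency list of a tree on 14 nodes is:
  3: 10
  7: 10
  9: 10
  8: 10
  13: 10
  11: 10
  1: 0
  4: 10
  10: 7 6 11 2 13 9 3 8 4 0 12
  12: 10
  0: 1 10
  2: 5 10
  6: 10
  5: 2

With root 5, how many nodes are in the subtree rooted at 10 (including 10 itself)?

10's subtree: {10, 0, 9, 7, 8, 11, 12, 3, 4, 6, 13, 1}, size 12.

12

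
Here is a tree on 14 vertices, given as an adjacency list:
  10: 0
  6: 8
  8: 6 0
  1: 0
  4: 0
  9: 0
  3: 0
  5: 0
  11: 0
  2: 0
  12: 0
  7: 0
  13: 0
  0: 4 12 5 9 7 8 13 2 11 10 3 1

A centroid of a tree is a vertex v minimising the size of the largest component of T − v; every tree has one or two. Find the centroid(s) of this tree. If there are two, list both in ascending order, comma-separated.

0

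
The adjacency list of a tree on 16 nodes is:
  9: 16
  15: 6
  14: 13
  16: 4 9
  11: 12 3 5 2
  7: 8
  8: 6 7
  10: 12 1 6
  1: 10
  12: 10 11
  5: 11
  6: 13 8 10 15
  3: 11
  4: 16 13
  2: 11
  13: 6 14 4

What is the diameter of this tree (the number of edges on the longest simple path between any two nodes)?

8

Starting from 3, a farthest node is 9 at distance 8.
One longest path: 3 – 11 – 12 – 10 – 6 – 13 – 4 – 16 – 9.
So the diameter is 8.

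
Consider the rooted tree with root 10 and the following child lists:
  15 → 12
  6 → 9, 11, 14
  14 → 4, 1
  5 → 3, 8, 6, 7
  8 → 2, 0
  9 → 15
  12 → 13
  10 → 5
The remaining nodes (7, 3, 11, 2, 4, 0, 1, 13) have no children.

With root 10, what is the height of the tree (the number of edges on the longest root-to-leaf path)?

The longest root-to-leaf path is 10-5-6-9-15-12-13 (6 edges).

6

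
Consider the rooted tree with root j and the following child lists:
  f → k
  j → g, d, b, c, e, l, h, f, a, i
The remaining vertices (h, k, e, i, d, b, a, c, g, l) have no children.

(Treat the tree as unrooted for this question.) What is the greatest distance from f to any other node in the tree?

2

Distances from f peak at 2, attained at i (b, e, g, a, h, l, c, d also at distance 2).
f – j – i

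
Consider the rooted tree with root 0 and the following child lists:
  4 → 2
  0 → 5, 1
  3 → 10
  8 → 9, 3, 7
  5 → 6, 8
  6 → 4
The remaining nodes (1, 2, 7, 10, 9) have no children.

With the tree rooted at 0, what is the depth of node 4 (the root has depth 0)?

Climbing from 4 to the root: 4 – 6 – 5 – 0. That's 3 steps.

3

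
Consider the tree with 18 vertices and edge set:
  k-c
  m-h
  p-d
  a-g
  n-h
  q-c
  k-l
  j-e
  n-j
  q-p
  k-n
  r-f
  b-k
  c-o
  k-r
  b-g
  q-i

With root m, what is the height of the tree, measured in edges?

7

d sits deepest: m – h – n – k – c – q – p – d — 7 edges from the root.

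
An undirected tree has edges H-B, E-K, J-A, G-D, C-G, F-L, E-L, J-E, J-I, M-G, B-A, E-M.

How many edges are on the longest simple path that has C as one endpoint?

The node farthest from C is H, via C–G–M–E–J–A–B–H — 7 edges.

7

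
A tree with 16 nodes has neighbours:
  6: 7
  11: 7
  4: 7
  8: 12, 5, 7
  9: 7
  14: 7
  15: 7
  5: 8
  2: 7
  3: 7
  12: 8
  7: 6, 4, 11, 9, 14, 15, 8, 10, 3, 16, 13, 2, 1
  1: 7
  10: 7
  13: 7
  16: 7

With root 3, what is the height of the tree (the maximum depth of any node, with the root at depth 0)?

3

The longest root-to-leaf path is 3 – 7 – 8 – 5 (3 edges).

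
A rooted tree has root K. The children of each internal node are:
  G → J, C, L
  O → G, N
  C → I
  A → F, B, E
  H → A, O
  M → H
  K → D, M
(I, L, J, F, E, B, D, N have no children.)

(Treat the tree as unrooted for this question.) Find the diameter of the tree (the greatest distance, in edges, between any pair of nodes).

Starting from I, a farthest node is D at distance 7.
One longest path: I - C - G - O - H - M - K - D.
So the diameter is 7.

7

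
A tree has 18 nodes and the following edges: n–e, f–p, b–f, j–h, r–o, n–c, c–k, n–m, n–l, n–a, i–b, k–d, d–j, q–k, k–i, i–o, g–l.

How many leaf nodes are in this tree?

Degree-1 nodes: a, e, g, h, m, p, q, r — 8 of them.

8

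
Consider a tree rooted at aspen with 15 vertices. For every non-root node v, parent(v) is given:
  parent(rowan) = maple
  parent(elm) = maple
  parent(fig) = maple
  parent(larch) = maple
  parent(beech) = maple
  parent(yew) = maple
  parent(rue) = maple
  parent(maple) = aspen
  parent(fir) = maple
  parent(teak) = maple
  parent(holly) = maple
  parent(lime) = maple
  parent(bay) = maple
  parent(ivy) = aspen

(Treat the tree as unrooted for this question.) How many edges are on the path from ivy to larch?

3

The path is ivy–aspen–maple–larch, which has 3 edges.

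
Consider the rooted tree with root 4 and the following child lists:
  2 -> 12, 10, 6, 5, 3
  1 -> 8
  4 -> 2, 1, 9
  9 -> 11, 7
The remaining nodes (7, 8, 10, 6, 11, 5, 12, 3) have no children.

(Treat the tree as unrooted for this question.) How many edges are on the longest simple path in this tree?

A longest path is 7 - 9 - 4 - 2 - 3, with 4 edges.

4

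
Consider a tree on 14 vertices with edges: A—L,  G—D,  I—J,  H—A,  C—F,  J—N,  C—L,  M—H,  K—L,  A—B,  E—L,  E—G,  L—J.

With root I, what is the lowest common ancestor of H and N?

Path H→root: H A L J I; path N→root: N J I.
First common node: J.

J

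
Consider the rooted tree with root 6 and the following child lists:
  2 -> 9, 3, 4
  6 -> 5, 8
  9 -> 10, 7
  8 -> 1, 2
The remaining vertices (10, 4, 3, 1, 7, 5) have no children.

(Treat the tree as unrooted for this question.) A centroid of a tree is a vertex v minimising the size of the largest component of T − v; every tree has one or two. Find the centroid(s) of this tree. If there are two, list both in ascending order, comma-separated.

Delete 2: the remaining components have sizes 4, 3, 1, 1. Max 4 ≤ 5, so 2 is a centroid.
No neighbour of 2 does as well, so 2 is the unique centroid.

2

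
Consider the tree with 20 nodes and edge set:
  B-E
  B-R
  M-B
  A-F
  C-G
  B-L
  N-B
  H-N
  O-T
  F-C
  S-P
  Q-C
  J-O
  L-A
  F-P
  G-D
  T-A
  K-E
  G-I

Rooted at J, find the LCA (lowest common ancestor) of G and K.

A

G's ancestor chain is G, C, F, A, T, O, J and K's is K, E, B, L, A, T, O, J; they first meet at A.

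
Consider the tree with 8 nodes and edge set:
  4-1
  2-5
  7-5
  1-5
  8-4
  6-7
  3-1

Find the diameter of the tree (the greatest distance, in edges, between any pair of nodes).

5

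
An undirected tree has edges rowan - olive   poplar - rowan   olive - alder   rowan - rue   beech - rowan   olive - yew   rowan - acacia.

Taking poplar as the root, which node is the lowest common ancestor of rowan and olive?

rowan

Ancestors of rowan (toward the root): rowan, poplar.
Ancestors of olive: olive, rowan, poplar.
The deepest node appearing in both lists is rowan.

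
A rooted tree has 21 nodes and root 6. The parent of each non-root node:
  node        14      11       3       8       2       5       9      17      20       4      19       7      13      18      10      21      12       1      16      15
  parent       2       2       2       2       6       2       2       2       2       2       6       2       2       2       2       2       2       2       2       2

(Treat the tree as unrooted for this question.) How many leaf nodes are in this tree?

19

Exactly 19 nodes have a single neighbour: 1, 3, 4, 5, 7, 8, 9, 10, 11, 12, 13, 14, 15, 16, 17, 18, 19, 20, 21.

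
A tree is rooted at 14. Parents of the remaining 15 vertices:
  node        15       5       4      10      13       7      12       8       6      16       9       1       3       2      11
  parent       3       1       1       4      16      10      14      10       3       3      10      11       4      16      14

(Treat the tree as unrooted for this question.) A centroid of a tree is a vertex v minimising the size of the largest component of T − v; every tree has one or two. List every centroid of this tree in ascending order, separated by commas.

Delete 4: the remaining components have sizes 6, 5, 4. Max 6 ≤ 8, so 4 is a centroid.
Every other node leaves some component of size > 8, so the centroid is unique.

4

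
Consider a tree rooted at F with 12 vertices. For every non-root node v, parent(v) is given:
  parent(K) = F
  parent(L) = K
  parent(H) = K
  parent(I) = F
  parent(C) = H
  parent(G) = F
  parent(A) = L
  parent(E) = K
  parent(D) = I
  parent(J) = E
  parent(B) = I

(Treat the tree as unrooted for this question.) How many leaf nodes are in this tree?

Degree-1 nodes: A, B, C, D, G, J — 6 of them.

6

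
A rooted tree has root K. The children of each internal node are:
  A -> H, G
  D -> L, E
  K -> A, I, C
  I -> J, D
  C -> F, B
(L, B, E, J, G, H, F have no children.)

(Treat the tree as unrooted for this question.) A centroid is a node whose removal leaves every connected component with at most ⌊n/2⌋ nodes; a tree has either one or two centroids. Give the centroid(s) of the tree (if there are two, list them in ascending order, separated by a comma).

K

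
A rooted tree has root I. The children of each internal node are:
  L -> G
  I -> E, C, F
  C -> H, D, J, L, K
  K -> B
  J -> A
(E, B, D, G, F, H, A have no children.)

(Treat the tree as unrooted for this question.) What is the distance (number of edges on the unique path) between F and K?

3

The path is F - I - C - K, which has 3 edges.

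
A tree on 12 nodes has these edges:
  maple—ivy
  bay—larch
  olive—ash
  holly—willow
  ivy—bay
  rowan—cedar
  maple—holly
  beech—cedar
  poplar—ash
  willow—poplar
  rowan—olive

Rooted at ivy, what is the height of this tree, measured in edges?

A deepest node is beech, reached by ivy – maple – holly – willow – poplar – ash – olive – rowan – cedar – beech.
That path has 9 edges, so the height is 9.

9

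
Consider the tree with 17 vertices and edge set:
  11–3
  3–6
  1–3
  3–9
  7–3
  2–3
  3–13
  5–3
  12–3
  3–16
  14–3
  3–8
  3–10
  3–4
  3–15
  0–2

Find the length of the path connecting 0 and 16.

Walking from 0: 0 – 2 – 3 – 16. Length 3.

3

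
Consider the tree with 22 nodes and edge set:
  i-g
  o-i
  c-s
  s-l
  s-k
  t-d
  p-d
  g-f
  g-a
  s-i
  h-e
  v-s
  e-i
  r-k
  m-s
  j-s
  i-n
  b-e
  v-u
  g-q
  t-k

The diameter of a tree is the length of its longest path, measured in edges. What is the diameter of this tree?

BFS from p reaches f last, at distance 7; BFS from f confirms no node is farther.
Path: p - d - t - k - s - i - g - f.

7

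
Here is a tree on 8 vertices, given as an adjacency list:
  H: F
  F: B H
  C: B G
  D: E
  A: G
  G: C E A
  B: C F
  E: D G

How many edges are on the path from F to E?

4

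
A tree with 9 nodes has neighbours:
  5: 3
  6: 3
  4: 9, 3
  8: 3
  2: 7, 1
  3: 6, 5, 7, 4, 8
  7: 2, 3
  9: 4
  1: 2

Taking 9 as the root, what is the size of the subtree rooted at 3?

Descendants of 3 (including itself): 3, 6, 7, 5, 8, 2, 1. That's 7.

7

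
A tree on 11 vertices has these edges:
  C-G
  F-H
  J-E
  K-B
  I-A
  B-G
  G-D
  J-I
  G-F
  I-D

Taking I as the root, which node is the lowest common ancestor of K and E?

I

Path K→root: K B G D I; path E→root: E J I.
First common node: I.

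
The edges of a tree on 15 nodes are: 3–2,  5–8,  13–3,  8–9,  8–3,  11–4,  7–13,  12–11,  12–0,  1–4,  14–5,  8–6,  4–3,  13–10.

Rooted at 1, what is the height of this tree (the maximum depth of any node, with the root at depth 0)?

5

14 sits deepest: 1 – 4 – 3 – 8 – 5 – 14 — 5 edges from the root.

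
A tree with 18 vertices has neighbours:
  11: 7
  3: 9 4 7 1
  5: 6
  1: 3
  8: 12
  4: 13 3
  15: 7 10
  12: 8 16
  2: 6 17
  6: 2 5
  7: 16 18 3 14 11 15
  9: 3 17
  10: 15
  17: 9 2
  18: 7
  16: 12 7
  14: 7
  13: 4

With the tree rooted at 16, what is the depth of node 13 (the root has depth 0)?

Climbing from 13 to the root: 13–4–3–7–16. That's 4 steps.

4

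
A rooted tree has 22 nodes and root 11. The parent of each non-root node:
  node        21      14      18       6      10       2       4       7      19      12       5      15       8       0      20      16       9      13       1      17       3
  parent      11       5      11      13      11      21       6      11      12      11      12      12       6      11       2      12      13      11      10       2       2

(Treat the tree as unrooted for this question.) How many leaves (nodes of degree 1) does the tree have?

14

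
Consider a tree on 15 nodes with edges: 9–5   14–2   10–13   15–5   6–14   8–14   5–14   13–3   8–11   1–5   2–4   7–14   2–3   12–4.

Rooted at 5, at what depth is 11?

3

Path from 5 to 11: 5 → 14 → 8 → 11, which has 3 edges.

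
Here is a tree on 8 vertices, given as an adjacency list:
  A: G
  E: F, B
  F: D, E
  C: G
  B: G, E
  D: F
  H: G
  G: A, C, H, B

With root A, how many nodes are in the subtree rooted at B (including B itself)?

4

The subtree rooted at B contains: B, E, F, D — 4 nodes.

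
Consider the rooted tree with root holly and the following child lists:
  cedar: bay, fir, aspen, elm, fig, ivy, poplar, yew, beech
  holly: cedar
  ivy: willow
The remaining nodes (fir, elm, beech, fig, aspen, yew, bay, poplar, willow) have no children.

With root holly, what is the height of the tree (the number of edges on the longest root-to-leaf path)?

3

The longest root-to-leaf path is holly–cedar–ivy–willow (3 edges).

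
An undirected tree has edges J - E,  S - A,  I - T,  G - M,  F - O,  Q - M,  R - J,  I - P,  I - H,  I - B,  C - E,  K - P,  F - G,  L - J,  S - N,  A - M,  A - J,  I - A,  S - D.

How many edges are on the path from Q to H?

Walking from Q: Q - M - A - I - H. Length 4.

4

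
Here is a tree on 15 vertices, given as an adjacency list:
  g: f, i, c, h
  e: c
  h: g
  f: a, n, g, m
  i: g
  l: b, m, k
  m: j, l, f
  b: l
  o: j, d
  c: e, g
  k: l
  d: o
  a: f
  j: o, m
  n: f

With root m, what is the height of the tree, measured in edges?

The longest root-to-leaf path is m-f-g-c-e (4 edges).

4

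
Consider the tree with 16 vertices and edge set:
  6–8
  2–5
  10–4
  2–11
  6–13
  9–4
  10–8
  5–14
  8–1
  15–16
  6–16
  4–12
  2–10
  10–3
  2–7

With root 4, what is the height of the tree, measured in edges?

5

15 sits deepest: 4–10–8–6–16–15 — 5 edges from the root.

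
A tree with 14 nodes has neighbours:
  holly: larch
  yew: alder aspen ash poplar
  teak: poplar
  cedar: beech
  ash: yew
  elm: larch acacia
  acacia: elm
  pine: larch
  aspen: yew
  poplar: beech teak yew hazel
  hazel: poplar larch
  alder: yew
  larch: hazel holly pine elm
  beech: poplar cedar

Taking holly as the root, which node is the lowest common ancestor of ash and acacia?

larch

Path ash→root: ash yew poplar hazel larch holly; path acacia→root: acacia elm larch holly.
First common node: larch.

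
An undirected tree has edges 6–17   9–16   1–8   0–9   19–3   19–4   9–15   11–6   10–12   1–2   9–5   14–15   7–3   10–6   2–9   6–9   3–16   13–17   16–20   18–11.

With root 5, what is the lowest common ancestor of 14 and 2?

9

Path 14→root: 14 15 9 5; path 2→root: 2 9 5.
First common node: 9.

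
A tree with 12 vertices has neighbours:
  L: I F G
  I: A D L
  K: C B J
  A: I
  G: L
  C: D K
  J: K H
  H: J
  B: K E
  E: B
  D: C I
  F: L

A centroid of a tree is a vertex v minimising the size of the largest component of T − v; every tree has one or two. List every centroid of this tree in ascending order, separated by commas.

C, D

Removing D splits the tree into components of sizes 6, 5; the largest is 6 ≤ ⌊12/2⌋ = 6.
C is adjacent to D and is also a centroid (the largest component after removing it is likewise 6).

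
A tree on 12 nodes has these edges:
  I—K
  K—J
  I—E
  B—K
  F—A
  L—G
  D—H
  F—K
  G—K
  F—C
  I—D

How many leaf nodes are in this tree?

Degree-1 nodes: A, B, C, E, H, J, L — 7 of them.

7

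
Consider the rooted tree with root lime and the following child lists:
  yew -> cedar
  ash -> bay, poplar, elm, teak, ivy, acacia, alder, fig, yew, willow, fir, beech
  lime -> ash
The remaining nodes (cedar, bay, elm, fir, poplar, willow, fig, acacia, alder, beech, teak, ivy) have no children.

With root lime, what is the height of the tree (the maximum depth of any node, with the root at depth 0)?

3

cedar sits deepest: lime–ash–yew–cedar — 3 edges from the root.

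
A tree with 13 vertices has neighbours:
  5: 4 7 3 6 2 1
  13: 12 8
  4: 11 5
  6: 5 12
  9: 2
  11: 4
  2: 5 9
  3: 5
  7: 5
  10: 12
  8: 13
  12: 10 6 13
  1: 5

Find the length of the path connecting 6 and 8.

6 - 12 - 13 - 8: 3 edges.

3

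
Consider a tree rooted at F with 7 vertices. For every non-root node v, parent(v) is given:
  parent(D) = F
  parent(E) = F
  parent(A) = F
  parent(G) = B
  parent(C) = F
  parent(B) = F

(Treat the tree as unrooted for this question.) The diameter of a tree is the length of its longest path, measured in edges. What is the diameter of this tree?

3

Starting from G, a farthest node is A at distance 3.
One longest path: G-B-F-A.
So the diameter is 3.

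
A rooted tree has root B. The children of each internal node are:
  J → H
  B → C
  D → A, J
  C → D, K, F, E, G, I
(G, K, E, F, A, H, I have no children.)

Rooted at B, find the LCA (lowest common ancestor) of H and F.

C

Path H→root: H J D C B; path F→root: F C B.
First common node: C.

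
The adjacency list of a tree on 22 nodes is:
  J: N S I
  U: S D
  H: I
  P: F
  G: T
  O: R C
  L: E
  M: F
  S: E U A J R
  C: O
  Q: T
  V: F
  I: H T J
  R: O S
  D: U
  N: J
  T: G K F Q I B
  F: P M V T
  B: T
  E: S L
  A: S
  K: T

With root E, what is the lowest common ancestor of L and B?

E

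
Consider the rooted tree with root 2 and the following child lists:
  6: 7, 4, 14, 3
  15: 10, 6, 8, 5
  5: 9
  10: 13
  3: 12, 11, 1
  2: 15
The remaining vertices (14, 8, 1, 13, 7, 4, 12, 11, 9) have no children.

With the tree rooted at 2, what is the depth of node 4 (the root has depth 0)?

3

2 – 15 – 6 – 4 — 3 edges.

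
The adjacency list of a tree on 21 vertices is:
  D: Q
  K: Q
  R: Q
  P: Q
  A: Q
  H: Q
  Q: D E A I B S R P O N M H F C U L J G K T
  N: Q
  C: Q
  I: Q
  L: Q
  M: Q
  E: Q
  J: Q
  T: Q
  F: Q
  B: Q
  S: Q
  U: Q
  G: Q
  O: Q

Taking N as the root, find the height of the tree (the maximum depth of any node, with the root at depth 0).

J sits deepest: N – Q – J — 2 edges from the root.

2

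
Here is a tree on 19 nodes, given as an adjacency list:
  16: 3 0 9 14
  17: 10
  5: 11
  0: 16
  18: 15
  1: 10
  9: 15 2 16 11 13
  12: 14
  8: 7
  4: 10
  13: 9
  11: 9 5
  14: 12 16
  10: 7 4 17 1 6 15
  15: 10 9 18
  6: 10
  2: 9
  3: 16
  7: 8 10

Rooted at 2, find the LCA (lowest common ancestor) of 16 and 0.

16's ancestor chain is 16, 9, 2 and 0's is 0, 16, 9, 2; they first meet at 16.

16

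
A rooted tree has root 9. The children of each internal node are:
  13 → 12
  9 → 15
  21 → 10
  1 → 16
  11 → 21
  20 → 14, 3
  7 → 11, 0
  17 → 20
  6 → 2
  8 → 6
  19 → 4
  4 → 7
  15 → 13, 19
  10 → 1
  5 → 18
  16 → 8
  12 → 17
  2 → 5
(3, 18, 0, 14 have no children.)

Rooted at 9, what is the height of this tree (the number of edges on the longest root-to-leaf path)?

18 sits deepest: 9 – 15 – 19 – 4 – 7 – 11 – 21 – 10 – 1 – 16 – 8 – 6 – 2 – 5 – 18 — 14 edges from the root.

14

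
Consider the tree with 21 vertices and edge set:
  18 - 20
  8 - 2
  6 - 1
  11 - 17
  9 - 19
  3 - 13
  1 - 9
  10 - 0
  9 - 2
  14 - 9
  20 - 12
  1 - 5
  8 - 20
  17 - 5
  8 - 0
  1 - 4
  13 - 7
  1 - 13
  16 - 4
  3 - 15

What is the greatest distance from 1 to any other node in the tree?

The node farthest from 1 is 12 (18, 10 also at distance 5), via 1 – 9 – 2 – 8 – 20 – 12 — 5 edges.

5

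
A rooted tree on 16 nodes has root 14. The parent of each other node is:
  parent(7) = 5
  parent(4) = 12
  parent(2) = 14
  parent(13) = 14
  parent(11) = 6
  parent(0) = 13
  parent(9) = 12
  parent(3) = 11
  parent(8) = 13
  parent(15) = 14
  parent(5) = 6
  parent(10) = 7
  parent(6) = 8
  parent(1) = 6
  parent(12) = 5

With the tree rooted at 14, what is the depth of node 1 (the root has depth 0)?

4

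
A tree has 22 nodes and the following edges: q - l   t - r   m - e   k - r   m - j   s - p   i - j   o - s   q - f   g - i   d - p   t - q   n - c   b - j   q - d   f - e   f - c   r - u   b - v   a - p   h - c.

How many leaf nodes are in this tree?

Degree-1 nodes: a, g, h, k, l, n, o, u, v — 9 of them.

9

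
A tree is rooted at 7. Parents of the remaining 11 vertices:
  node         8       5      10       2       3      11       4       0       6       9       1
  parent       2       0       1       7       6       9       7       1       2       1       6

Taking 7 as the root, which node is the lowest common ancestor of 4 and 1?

Ancestors of 4 (toward the root): 4, 7.
Ancestors of 1: 1, 6, 2, 7.
The deepest node appearing in both lists is 7.

7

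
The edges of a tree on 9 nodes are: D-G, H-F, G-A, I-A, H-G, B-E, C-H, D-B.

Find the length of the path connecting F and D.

The path is F – H – G – D, which has 3 edges.

3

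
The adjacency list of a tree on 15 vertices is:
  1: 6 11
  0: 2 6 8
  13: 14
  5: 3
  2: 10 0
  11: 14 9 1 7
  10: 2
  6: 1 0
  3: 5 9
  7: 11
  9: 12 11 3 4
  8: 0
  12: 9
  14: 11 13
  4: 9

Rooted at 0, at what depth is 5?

6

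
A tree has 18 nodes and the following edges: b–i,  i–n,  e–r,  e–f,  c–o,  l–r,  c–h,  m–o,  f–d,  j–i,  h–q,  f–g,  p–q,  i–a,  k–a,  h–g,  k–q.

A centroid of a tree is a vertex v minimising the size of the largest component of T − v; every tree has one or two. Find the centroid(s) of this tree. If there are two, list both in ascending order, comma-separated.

h

Delete h: the remaining components have sizes 8, 6, 3. Max 8 ≤ 9, so h is a centroid.
No neighbour of h does as well, so h is the unique centroid.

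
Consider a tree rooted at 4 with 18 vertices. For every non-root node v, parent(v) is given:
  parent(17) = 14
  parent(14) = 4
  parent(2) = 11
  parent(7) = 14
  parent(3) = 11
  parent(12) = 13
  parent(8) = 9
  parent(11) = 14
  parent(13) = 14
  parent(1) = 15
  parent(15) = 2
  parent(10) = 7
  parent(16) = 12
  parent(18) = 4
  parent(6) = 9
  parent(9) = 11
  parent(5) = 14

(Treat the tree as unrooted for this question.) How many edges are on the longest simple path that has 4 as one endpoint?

5

The node farthest from 4 is 1, via 4–14–11–2–15–1 — 5 edges.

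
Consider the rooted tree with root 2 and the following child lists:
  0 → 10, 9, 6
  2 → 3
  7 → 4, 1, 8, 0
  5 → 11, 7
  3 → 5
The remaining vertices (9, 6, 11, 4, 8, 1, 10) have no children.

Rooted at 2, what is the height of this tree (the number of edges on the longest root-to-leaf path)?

5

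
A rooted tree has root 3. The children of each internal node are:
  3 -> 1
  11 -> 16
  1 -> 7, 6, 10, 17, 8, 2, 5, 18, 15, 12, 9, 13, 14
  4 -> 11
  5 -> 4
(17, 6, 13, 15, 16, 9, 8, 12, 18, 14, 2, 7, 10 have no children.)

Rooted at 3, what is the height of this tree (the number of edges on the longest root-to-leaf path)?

5

A deepest node is 16, reached by 3 → 1 → 5 → 4 → 11 → 16.
That path has 5 edges, so the height is 5.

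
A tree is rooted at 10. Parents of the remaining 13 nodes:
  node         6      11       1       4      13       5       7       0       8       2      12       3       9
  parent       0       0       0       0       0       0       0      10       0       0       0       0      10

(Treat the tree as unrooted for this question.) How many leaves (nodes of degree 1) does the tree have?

Degree-1 nodes: 1, 2, 3, 4, 5, 6, 7, 8, 9, 11, 12, 13 — 12 of them.

12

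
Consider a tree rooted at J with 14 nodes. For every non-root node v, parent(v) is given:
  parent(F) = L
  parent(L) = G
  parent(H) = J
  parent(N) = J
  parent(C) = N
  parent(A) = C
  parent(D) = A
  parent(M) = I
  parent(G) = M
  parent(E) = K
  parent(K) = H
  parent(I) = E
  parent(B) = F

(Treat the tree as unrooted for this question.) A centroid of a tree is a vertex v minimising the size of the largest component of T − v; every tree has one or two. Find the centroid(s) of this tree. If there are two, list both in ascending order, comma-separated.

Removing E splits the tree into components of sizes 7, 6; the largest is 7 ≤ ⌊14/2⌋ = 7.
K is adjacent to E and is also a centroid (the largest component after removing it is likewise 7).

E, K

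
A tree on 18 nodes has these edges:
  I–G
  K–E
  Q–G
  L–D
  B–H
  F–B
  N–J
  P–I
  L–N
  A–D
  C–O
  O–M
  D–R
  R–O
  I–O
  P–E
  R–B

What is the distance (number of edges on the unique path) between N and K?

Walking from N: N – L – D – R – O – I – P – E – K. Length 8.

8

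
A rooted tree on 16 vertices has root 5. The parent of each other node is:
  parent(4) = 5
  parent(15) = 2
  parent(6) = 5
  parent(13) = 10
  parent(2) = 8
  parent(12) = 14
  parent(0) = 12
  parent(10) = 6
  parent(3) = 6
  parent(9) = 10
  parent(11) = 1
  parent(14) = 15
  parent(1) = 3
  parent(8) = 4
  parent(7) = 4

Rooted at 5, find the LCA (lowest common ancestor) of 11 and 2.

5

Ancestors of 11 (toward the root): 11, 1, 3, 6, 5.
Ancestors of 2: 2, 8, 4, 5.
The deepest node appearing in both lists is 5.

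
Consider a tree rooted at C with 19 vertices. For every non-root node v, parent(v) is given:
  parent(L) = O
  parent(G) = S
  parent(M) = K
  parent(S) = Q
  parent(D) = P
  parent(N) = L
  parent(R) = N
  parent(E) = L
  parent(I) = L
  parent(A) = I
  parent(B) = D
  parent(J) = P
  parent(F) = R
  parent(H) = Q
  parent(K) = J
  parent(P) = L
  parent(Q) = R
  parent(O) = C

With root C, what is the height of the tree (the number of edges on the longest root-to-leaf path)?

7

A deepest node is G, reached by C-O-L-N-R-Q-S-G.
That path has 7 edges, so the height is 7.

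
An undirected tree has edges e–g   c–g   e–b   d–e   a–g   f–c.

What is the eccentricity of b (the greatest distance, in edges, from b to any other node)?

Distances from b peak at 4, attained at f.
b–e–g–c–f

4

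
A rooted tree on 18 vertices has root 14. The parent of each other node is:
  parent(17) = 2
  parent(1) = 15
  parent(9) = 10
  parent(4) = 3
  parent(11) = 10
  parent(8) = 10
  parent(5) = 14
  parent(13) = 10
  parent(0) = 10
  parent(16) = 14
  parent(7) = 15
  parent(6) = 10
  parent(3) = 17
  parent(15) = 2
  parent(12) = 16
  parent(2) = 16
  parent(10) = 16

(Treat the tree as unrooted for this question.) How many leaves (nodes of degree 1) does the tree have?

11

Degree-1 nodes: 0, 1, 4, 5, 6, 7, 8, 9, 11, 12, 13 — 11 of them.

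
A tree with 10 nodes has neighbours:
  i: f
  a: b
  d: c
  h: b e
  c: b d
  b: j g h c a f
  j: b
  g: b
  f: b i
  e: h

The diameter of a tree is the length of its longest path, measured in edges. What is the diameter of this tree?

4

Starting from e, a farthest node is i at distance 4.
One longest path: e - h - b - f - i.
So the diameter is 4.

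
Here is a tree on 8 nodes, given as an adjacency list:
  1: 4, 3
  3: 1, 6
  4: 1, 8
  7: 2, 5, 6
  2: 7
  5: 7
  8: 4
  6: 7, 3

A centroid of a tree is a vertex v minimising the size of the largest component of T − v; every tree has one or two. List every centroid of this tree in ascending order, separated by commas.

If 3 is removed the pieces have sizes 4, 3, all ≤ ⌊8/2⌋ = 4.
6 is adjacent to 3 and is also a centroid (the largest component after removing it is likewise 4).

3, 6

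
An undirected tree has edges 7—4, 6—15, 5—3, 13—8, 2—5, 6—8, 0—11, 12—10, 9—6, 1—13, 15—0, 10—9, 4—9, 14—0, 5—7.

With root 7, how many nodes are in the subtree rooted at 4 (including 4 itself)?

4's subtree: {4, 9, 10, 6, 12, 8, 15, 13, 0, 1, 11, 14}, size 12.

12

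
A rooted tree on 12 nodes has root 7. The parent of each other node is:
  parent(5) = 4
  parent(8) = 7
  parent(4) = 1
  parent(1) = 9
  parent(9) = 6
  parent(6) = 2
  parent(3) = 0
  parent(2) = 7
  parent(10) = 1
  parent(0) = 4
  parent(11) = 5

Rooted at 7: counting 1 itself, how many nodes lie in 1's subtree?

1's subtree: {1, 10, 4, 0, 5, 3, 11}, size 7.

7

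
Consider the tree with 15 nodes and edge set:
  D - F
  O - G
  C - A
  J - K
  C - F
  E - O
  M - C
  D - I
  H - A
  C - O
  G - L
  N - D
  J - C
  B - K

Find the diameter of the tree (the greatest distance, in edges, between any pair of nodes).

6

A longest path is N–D–F–C–J–K–B, with 6 edges.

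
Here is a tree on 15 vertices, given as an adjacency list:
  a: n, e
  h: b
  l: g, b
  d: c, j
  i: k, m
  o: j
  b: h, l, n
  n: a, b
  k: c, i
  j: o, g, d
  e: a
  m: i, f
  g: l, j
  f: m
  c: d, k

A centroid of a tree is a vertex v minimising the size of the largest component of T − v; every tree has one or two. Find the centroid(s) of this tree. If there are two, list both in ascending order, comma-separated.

Removing j splits the tree into components of sizes 7, 6, 1; the largest is 7 ≤ ⌊15/2⌋ = 7.
Every other node leaves some component of size > 7, so the centroid is unique.

j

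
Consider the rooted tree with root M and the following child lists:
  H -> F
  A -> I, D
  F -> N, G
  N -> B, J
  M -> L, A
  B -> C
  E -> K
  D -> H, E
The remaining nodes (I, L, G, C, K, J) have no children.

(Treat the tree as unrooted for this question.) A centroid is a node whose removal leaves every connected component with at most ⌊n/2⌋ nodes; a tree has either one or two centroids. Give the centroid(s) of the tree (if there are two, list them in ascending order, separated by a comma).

D, H

If H is removed the pieces have sizes 7, 6, all ≤ ⌊14/2⌋ = 7.
Its neighbour D also leaves a largest component of size 7, so both are centroids.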